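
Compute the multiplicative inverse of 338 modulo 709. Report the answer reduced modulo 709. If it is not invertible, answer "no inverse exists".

623

Run Euclid on (709, 338):
709 = 2·338 + 33
338 = 10·33 + 8
33 = 4·8 + 1
8 = 8·1 + 0
gcd = 1, so the inverse exists. Back-substitute:
1 = 33 − 4·8
1 = −4·338 + 41·33
1 = 41·709 − 86·338
Thus 338·(-86) ≡ 1 (mod 709); reducing, -86 mod 709 = 623.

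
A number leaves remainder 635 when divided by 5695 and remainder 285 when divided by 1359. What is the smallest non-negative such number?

6686565

Write x = 635 + 5695·k. Then 5695·k ≡ 285 − 635 ≡ 1009 (mod 1359).
Need 5695⁻¹ mod 1359. Extended Euclid on (1359, 259):
1359 = 5*259 + 64
259 = 4*64 + 3
64 = 21*3 + 1
3 = 3*1 + 0
Back-substitute:
1 = 64 − 21·3
1 = −21·259 + 85·64
1 = 85·1359 − 446·259
5695⁻¹ ≡ 913 (mod 1359), so k ≡ 913·1009 ≡ 1174 (mod 1359).
x = 635 + 5695·1174 = 6686565.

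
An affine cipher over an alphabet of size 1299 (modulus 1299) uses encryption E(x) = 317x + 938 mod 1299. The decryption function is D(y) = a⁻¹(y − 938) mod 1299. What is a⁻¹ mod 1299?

Apply the Euclidean algorithm to 1299 and 317:
1299 = 4·317 + 31
317 = 10·31 + 7
31 = 4·7 + 3
7 = 2·3 + 1
3 = 3·1 + 0
gcd = 1, so the inverse exists. Back-substitute:
1 = 7 − 2·3
1 = −2·31 + 9·7
1 = 9·317 − 92·31
1 = −92·1299 + 377·317
So 317·377 ≡ 1 (mod 1299).

377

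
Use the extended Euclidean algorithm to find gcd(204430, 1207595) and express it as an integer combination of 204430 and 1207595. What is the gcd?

Apply Euclid's algorithm to 1207595 and 204430:
1207595 = 5*204430 + 185445
204430 = 1*185445 + 18985
185445 = 9*18985 + 14580
18985 = 1*14580 + 4405
14580 = 3*4405 + 1365
4405 = 3*1365 + 310
1365 = 4*310 + 125
310 = 2*125 + 60
125 = 2*60 + 5
60 = 12*5 + 0
gcd(204430, 1207595) = 5.
Working backward:
5 = 125 − 2·60
5 = −2·310 + 5·125
5 = 5·1365 − 22·310
5 = −22·4405 + 71·1365
5 = 71·14580 − 235·4405
5 = −235·18985 + 306·14580
5 = 306·185445 − 2989·18985
5 = −2989·204430 + 3295·185445
5 = 3295·1207595 − 19464·204430
So 5 = (3295)·1207595 + (-19464)·204430.

5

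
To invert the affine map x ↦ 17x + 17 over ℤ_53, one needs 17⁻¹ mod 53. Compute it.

gcd(53, 17) by repeated division:
53 = 3*17 + 2
17 = 8*2 + 1
2 = 2*1 + 0
Since gcd(17, 53) = 1, back-substitute to write 1 as a combination:
1 = 17 − 8·2
1 = −8·53 + 25·17
So 17·25 ≡ 1 (mod 53).

25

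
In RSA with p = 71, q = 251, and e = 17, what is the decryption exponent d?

φ(n) = (p−1)(q−1) = 70·250 = 17500.
Need d with 17·d ≡ 1 (mod 17500). Apply the extended Euclidean algorithm:
17500 = 1029·17 + 7
17 = 2·7 + 3
7 = 2·3 + 1
3 = 3·1 + 0
Back-substitute:
1 = 7 − 2·3
1 = −2·17 + 5·7
1 = 5·17500 − 5147·17
So 17·(-5147) ≡ 1 (mod 17500), hence d ≡ -5147 ≡ 12353 (mod 17500).

12353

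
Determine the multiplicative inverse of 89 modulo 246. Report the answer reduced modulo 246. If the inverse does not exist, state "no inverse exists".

Run Euclid on (246, 89):
246 = 2·89 + 68
89 = 1·68 + 21
68 = 3·21 + 5
21 = 4·5 + 1
5 = 5·1 + 0
The gcd is 1. Working backward:
1 = 21 − 4·5
1 = −4·68 + 13·21
1 = 13·89 − 17·68
1 = −17·246 + 47·89
So 89·47 ≡ 1 (mod 246).

47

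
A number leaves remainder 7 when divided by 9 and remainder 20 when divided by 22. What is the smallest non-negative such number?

Write x = 7 + 9·k. Then 9·k ≡ 20 − 7 ≡ 13 (mod 22).
Need 9⁻¹ mod 22. Extended Euclid on (22, 9):
22 = 2·9 + 4
9 = 2·4 + 1
4 = 4·1 + 0
Back-substitute:
1 = 9 − 2·4
1 = −2·22 + 5·9
9⁻¹ ≡ 5 (mod 22), so k ≡ 5·13 ≡ 21 (mod 22).
x = 7 + 9·21 = 196.

196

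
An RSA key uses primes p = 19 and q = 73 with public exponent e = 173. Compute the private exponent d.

φ(n) = (p−1)(q−1) = 18·72 = 1296.
Need d with 173·d ≡ 1 (mod 1296). Apply the extended Euclidean algorithm:
1296 = 7×173 + 85
173 = 2×85 + 3
85 = 28×3 + 1
3 = 3×1 + 0
Back-substitute:
1 = 85 − 28·3
1 = −28·173 + 57·85
1 = 57·1296 − 427·173
So 173·(-427) ≡ 1 (mod 1296), hence d ≡ -427 ≡ 869 (mod 1296).

869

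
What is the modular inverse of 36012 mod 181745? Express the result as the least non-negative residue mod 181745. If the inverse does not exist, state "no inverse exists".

4638

Run Euclid on (181745, 36012):
181745 = 5·36012 + 1685
36012 = 21·1685 + 627
1685 = 2·627 + 431
627 = 1·431 + 196
431 = 2·196 + 39
196 = 5·39 + 1
39 = 39·1 + 0
Since gcd(36012, 181745) = 1, back-substitute to write 1 as a combination:
1 = 196 − 5·39
1 = −5·431 + 11·196
1 = 11·627 − 16·431
1 = −16·1685 + 43·627
1 = 43·36012 − 919·1685
1 = −919·181745 + 4638·36012
So 36012·4638 ≡ 1 (mod 181745).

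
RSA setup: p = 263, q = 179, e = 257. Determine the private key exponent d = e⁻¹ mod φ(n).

36837

φ(n) = (p−1)(q−1) = 262·178 = 46636.
Need d with 257·d ≡ 1 (mod 46636). Apply the extended Euclidean algorithm:
46636 = 181·257 + 119
257 = 2·119 + 19
119 = 6·19 + 5
19 = 3·5 + 4
5 = 1·4 + 1
4 = 4·1 + 0
Back-substitute:
1 = 5 − 4
1 = −19 + 4·5
1 = 4·119 − 25·19
1 = −25·257 + 54·119
1 = 54·46636 − 9799·257
So 257·(-9799) ≡ 1 (mod 46636), hence d ≡ -9799 ≡ 36837 (mod 46636).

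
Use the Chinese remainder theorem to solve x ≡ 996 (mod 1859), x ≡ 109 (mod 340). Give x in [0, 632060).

Write x = 996 + 1859·k. Then 1859·k ≡ 109 − 996 ≡ 133 (mod 340).
Need 1859⁻¹ mod 340. Extended Euclid on (340, 159):
340 = 2*159 + 22
159 = 7*22 + 5
22 = 4*5 + 2
5 = 2*2 + 1
2 = 2*1 + 0
Back-substitute:
1 = 5 − 2·2
1 = −2·22 + 9·5
1 = 9·159 − 65·22
1 = −65·340 + 139·159
1859⁻¹ ≡ 139 (mod 340), so k ≡ 139·133 ≡ 127 (mod 340).
x = 996 + 1859·127 = 237089.

237089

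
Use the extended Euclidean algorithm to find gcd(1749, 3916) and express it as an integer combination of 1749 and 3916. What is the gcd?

Repeated division:
3916 = 2·1749 + 418
1749 = 4·418 + 77
418 = 5·77 + 33
77 = 2·33 + 11
33 = 3·11 + 0
gcd(1749, 3916) = 11.
Back-substituting:
11 = 77 − 2·33
11 = −2·418 + 11·77
11 = 11·1749 − 46·418
11 = −46·3916 + 103·1749
So 11 = (-46)·3916 + (103)·1749.

11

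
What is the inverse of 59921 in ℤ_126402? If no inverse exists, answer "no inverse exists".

97133

Extended Euclidean algorithm:
126402 = 2×59921 + 6560
59921 = 9×6560 + 881
6560 = 7×881 + 393
881 = 2×393 + 95
393 = 4×95 + 13
95 = 7×13 + 4
13 = 3×4 + 1
4 = 4×1 + 0
gcd = 1, so the inverse exists. Back-substitute:
1 = 13 − 3·4
1 = −3·95 + 22·13
1 = 22·393 − 91·95
1 = −91·881 + 204·393
1 = 204·6560 − 1519·881
1 = −1519·59921 + 13875·6560
1 = 13875·126402 − 29269·59921
Hence 59921⁻¹ ≡ -29269 ≡ 97133 (mod 126402).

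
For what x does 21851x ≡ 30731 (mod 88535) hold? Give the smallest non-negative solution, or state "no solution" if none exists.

First find gcd(21851, 88535):
88535 = 4·21851 + 1131
21851 = 19·1131 + 362
1131 = 3·362 + 45
362 = 8·45 + 2
45 = 22·2 + 1
2 = 2·1 + 0
gcd = 1, so a unique solution mod 88535 exists.
Back-substitute for the Bézout coefficients:
1 = 45 − 22·2
1 = −22·362 + 177·45
1 = 177·1131 − 553·362
1 = −553·21851 + 10684·1131
1 = 10684·88535 − 43289·21851
So 21851·(-43289) ≡ 1 (mod 88535), giving 21851⁻¹ ≡ 45246.
x ≡ 21851⁻¹·30731 ≡ 45246·30731 ≡ 12651 (mod 88535).

12651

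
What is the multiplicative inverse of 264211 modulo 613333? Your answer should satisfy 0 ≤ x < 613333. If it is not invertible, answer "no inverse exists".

Apply the Euclidean algorithm to 613333 and 264211:
613333 = 2*264211 + 84911
264211 = 3*84911 + 9478
84911 = 8*9478 + 9087
9478 = 1*9087 + 391
9087 = 23*391 + 94
391 = 4*94 + 15
94 = 6*15 + 4
15 = 3*4 + 3
4 = 1*3 + 1
3 = 3*1 + 0
gcd = 1, so the inverse exists. Back-substitute:
1 = 4 − 3
1 = −15 + 4·4
1 = 4·94 − 25·15
1 = −25·391 + 104·94
1 = 104·9087 − 2417·391
1 = −2417·9478 + 2521·9087
1 = 2521·84911 − 22585·9478
1 = −22585·264211 + 70276·84911
1 = 70276·613333 − 163137·264211
Thus 264211·(-163137) ≡ 1 (mod 613333); reducing, -163137 mod 613333 = 450196.

450196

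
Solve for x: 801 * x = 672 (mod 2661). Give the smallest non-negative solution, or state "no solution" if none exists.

446

First find gcd(801, 2661):
2661 = 3×801 + 258
801 = 3×258 + 27
258 = 9×27 + 15
27 = 1×15 + 12
15 = 1×12 + 3
12 = 4×3 + 0
gcd = 3 and 3 | 672, so solutions exist. Divide through by 3: 267x ≡ 224 (mod 887).
Now find 267⁻¹ mod 887:
887 = 3×267 + 86
267 = 3×86 + 9
86 = 9×9 + 5
9 = 1×5 + 4
5 = 1×4 + 1
4 = 4×1 + 0
Back-substitute:
1 = 5 − 4
1 = −9 + 2·5
1 = 2·86 − 19·9
1 = −19·267 + 59·86
1 = 59·887 − 196·267
So 267·(-196) ≡ 1 (mod 887), i.e. 267⁻¹ ≡ 691.
Then x ≡ 691·224 ≡ 446 (mod 887); the smallest non-negative solution is x = 446.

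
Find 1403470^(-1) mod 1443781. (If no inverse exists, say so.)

794615

gcd(1443781, 1403470) by repeated division:
1443781 = 1×1403470 + 40311
1403470 = 34×40311 + 32896
40311 = 1×32896 + 7415
32896 = 4×7415 + 3236
7415 = 2×3236 + 943
3236 = 3×943 + 407
943 = 2×407 + 129
407 = 3×129 + 20
129 = 6×20 + 9
20 = 2×9 + 2
9 = 4×2 + 1
2 = 2×1 + 0
The gcd is 1. Working backward:
1 = 9 − 4·2
1 = −4·20 + 9·9
1 = 9·129 − 58·20
1 = −58·407 + 183·129
1 = 183·943 − 424·407
1 = −424·3236 + 1455·943
1 = 1455·7415 − 3334·3236
1 = −3334·32896 + 14791·7415
1 = 14791·40311 − 18125·32896
1 = −18125·1403470 + 631041·40311
1 = 631041·1443781 − 649166·1403470
Thus 1403470·(-649166) ≡ 1 (mod 1443781); reducing, -649166 mod 1443781 = 794615.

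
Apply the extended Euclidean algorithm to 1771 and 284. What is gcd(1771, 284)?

1

Apply Euclid's algorithm to 1771 and 284:
1771 = 6×284 + 67
284 = 4×67 + 16
67 = 4×16 + 3
16 = 5×3 + 1
3 = 3×1 + 0
gcd(1771, 284) = 1.
Express as a combination:
1 = 16 − 5·3
1 = −5·67 + 21·16
1 = 21·284 − 89·67
1 = −89·1771 + 555·284
So 1 = (-89)·1771 + (555)·284.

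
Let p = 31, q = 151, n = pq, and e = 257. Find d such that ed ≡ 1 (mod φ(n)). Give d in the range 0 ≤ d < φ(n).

φ(n) = (p−1)(q−1) = 30·150 = 4500.
Need d with 257·d ≡ 1 (mod 4500). Apply the extended Euclidean algorithm:
4500 = 17·257 + 131
257 = 1·131 + 126
131 = 1·126 + 5
126 = 25·5 + 1
5 = 5·1 + 0
Back-substitute:
1 = 126 − 25·5
1 = −25·131 + 26·126
1 = 26·257 − 51·131
1 = −51·4500 + 893·257
So 257·893 ≡ 1 (mod 4500), hence d = 893.

893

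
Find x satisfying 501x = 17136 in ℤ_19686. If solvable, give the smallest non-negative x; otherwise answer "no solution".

4828

First find gcd(501, 19686):
19686 = 39·501 + 147
501 = 3·147 + 60
147 = 2·60 + 27
60 = 2·27 + 6
27 = 4·6 + 3
6 = 2·3 + 0
gcd = 3 and 3 | 17136, so solutions exist. Divide through by 3: 167x ≡ 5712 (mod 6562).
Now find 167⁻¹ mod 6562:
6562 = 39·167 + 49
167 = 3·49 + 20
49 = 2·20 + 9
20 = 2·9 + 2
9 = 4·2 + 1
2 = 2·1 + 0
Back-substitute:
1 = 9 − 4·2
1 = −4·20 + 9·9
1 = 9·49 − 22·20
1 = −22·167 + 75·49
1 = 75·6562 − 2947·167
So 167·(-2947) ≡ 1 (mod 6562), i.e. 167⁻¹ ≡ 3615.
Then x ≡ 3615·5712 ≡ 4828 (mod 6562); the smallest non-negative solution is x = 4828.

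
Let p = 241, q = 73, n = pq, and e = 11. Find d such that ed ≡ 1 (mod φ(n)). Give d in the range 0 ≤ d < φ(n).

φ(n) = (p−1)(q−1) = 240·72 = 17280.
Need d with 11·d ≡ 1 (mod 17280). Apply the extended Euclidean algorithm:
17280 = 1570·11 + 10
11 = 1·10 + 1
10 = 10·1 + 0
Back-substitute:
1 = 11 − 10
1 = −17280 + 1571·11
So 11·1571 ≡ 1 (mod 17280), hence d = 1571.

1571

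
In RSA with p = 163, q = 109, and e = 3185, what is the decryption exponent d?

φ(n) = (p−1)(q−1) = 162·108 = 17496.
Need d with 3185·d ≡ 1 (mod 17496). Apply the extended Euclidean algorithm:
17496 = 5*3185 + 1571
3185 = 2*1571 + 43
1571 = 36*43 + 23
43 = 1*23 + 20
23 = 1*20 + 3
20 = 6*3 + 2
3 = 1*2 + 1
2 = 2*1 + 0
Back-substitute:
1 = 3 − 2
1 = −20 + 7·3
1 = 7·23 − 8·20
1 = −8·43 + 15·23
1 = 15·1571 − 548·43
1 = −548·3185 + 1111·1571
1 = 1111·17496 − 6103·3185
So 3185·(-6103) ≡ 1 (mod 17496), hence d ≡ -6103 ≡ 11393 (mod 17496).

11393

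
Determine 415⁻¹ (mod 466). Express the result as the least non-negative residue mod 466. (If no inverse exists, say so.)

Extended Euclidean algorithm:
466 = 1·415 + 51
415 = 8·51 + 7
51 = 7·7 + 2
7 = 3·2 + 1
2 = 2·1 + 0
The gcd is 1. Working backward:
1 = 7 − 3·2
1 = −3·51 + 22·7
1 = 22·415 − 179·51
1 = −179·466 + 201·415
So 415·201 ≡ 1 (mod 466).

201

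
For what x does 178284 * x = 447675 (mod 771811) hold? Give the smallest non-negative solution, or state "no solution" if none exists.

292646

First find gcd(178284, 771811):
771811 = 4*178284 + 58675
178284 = 3*58675 + 2259
58675 = 25*2259 + 2200
2259 = 1*2200 + 59
2200 = 37*59 + 17
59 = 3*17 + 8
17 = 2*8 + 1
8 = 8*1 + 0
gcd = 1, so a unique solution mod 771811 exists.
Back-substitute for the Bézout coefficients:
1 = 17 − 2·8
1 = −2·59 + 7·17
1 = 7·2200 − 261·59
1 = −261·2259 + 268·2200
1 = 268·58675 − 6961·2259
1 = −6961·178284 + 21151·58675
1 = 21151·771811 − 91565·178284
So 178284·(-91565) ≡ 1 (mod 771811), giving 178284⁻¹ ≡ 680246.
x ≡ 178284⁻¹·447675 ≡ 680246·447675 ≡ 292646 (mod 771811).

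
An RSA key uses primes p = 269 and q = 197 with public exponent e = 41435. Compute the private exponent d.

φ(n) = (p−1)(q−1) = 268·196 = 52528.
Need d with 41435·d ≡ 1 (mod 52528). Apply the extended Euclidean algorithm:
52528 = 1×41435 + 11093
41435 = 3×11093 + 8156
11093 = 1×8156 + 2937
8156 = 2×2937 + 2282
2937 = 1×2282 + 655
2282 = 3×655 + 317
655 = 2×317 + 21
317 = 15×21 + 2
21 = 10×2 + 1
2 = 2×1 + 0
Back-substitute:
1 = 21 − 10·2
1 = −10·317 + 151·21
1 = 151·655 − 312·317
1 = −312·2282 + 1087·655
1 = 1087·2937 − 1399·2282
1 = −1399·8156 + 3885·2937
1 = 3885·11093 − 5284·8156
1 = −5284·41435 + 19737·11093
1 = 19737·52528 − 25021·41435
So 41435·(-25021) ≡ 1 (mod 52528), hence d ≡ -25021 ≡ 27507 (mod 52528).

27507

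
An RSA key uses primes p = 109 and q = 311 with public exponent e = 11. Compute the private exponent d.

φ(n) = (p−1)(q−1) = 108·310 = 33480.
Need d with 11·d ≡ 1 (mod 33480). Apply the extended Euclidean algorithm:
33480 = 3043*11 + 7
11 = 1*7 + 4
7 = 1*4 + 3
4 = 1*3 + 1
3 = 3*1 + 0
Back-substitute:
1 = 4 − 3
1 = −7 + 2·4
1 = 2·11 − 3·7
1 = −3·33480 + 9131·11
So 11·9131 ≡ 1 (mod 33480), hence d = 9131.

9131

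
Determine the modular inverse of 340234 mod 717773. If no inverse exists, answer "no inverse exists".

539489

gcd(717773, 340234) by repeated division:
717773 = 2*340234 + 37305
340234 = 9*37305 + 4489
37305 = 8*4489 + 1393
4489 = 3*1393 + 310
1393 = 4*310 + 153
310 = 2*153 + 4
153 = 38*4 + 1
4 = 4*1 + 0
Since gcd(340234, 717773) = 1, back-substitute to write 1 as a combination:
1 = 153 − 38·4
1 = −38·310 + 77·153
1 = 77·1393 − 346·310
1 = −346·4489 + 1115·1393
1 = 1115·37305 − 9266·4489
1 = −9266·340234 + 84509·37305
1 = 84509·717773 − 178284·340234
Thus 340234·(-178284) ≡ 1 (mod 717773); reducing, -178284 mod 717773 = 539489.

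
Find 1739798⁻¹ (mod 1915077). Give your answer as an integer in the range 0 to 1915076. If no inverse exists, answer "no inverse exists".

Extended Euclidean algorithm:
1915077 = 1*1739798 + 175279
1739798 = 9*175279 + 162287
175279 = 1*162287 + 12992
162287 = 12*12992 + 6383
12992 = 2*6383 + 226
6383 = 28*226 + 55
226 = 4*55 + 6
55 = 9*6 + 1
6 = 6*1 + 0
Since gcd(1739798, 1915077) = 1, back-substitute to write 1 as a combination:
1 = 55 − 9·6
1 = −9·226 + 37·55
1 = 37·6383 − 1045·226
1 = −1045·12992 + 2127·6383
1 = 2127·162287 − 26569·12992
1 = −26569·175279 + 28696·162287
1 = 28696·1739798 − 284833·175279
1 = −284833·1915077 + 313529·1739798
So 1739798·313529 ≡ 1 (mod 1915077).

313529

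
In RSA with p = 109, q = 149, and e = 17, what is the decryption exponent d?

3761

φ(n) = (p−1)(q−1) = 108·148 = 15984.
Need d with 17·d ≡ 1 (mod 15984). Apply the extended Euclidean algorithm:
15984 = 940·17 + 4
17 = 4·4 + 1
4 = 4·1 + 0
Back-substitute:
1 = 17 − 4·4
1 = −4·15984 + 3761·17
So 17·3761 ≡ 1 (mod 15984), hence d = 3761.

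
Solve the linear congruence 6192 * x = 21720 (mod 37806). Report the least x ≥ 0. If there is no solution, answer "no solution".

321

First find gcd(6192, 37806):
37806 = 6×6192 + 654
6192 = 9×654 + 306
654 = 2×306 + 42
306 = 7×42 + 12
42 = 3×12 + 6
12 = 2×6 + 0
gcd = 6 and 6 | 21720, so solutions exist. Divide through by 6: 1032x ≡ 3620 (mod 6301).
Now find 1032⁻¹ mod 6301:
6301 = 6*1032 + 109
1032 = 9*109 + 51
109 = 2*51 + 7
51 = 7*7 + 2
7 = 3*2 + 1
2 = 2*1 + 0
Back-substitute:
1 = 7 − 3·2
1 = −3·51 + 22·7
1 = 22·109 − 47·51
1 = −47·1032 + 445·109
1 = 445·6301 − 2717·1032
So 1032·(-2717) ≡ 1 (mod 6301), i.e. 1032⁻¹ ≡ 3584.
Then x ≡ 3584·3620 ≡ 321 (mod 6301); the smallest non-negative solution is x = 321.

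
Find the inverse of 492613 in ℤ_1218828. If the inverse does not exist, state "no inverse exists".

Apply the Euclidean algorithm to 1218828 and 492613:
1218828 = 2*492613 + 233602
492613 = 2*233602 + 25409
233602 = 9*25409 + 4921
25409 = 5*4921 + 804
4921 = 6*804 + 97
804 = 8*97 + 28
97 = 3*28 + 13
28 = 2*13 + 2
13 = 6*2 + 1
2 = 2*1 + 0
gcd = 1, so the inverse exists. Back-substitute:
1 = 13 − 6·2
1 = −6·28 + 13·13
1 = 13·97 − 45·28
1 = −45·804 + 373·97
1 = 373·4921 − 2283·804
1 = −2283·25409 + 11788·4921
1 = 11788·233602 − 108375·25409
1 = −108375·492613 + 228538·233602
1 = 228538·1218828 − 565451·492613
Thus 492613·(-565451) ≡ 1 (mod 1218828); reducing, -565451 mod 1218828 = 653377.

653377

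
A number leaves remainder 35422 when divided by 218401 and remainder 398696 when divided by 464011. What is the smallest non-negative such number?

25760433372

Write x = 35422 + 218401·k. Then 218401·k ≡ 398696 − 35422 ≡ 363274 (mod 464011).
Need 218401⁻¹ mod 464011. Extended Euclid on (464011, 218401):
464011 = 2·218401 + 27209
218401 = 8·27209 + 729
27209 = 37·729 + 236
729 = 3·236 + 21
236 = 11·21 + 5
21 = 4·5 + 1
5 = 5·1 + 0
Back-substitute:
1 = 21 − 4·5
1 = −4·236 + 45·21
1 = 45·729 − 139·236
1 = −139·27209 + 5188·729
1 = 5188·218401 − 41643·27209
1 = −41643·464011 + 88474·218401
218401⁻¹ ≡ 88474 (mod 464011), so k ≡ 88474·363274 ≡ 117950 (mod 464011).
x = 35422 + 218401·117950 = 25760433372.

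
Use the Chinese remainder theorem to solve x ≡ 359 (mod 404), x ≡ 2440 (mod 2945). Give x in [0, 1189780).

Write x = 359 + 404·k. Then 404·k ≡ 2440 − 359 ≡ 2081 (mod 2945).
Need 404⁻¹ mod 2945. Extended Euclid on (2945, 404):
2945 = 7*404 + 117
404 = 3*117 + 53
117 = 2*53 + 11
53 = 4*11 + 9
11 = 1*9 + 2
9 = 4*2 + 1
2 = 2*1 + 0
Back-substitute:
1 = 9 − 4·2
1 = −4·11 + 5·9
1 = 5·53 − 24·11
1 = −24·117 + 53·53
1 = 53·404 − 183·117
1 = −183·2945 + 1334·404
404⁻¹ ≡ 1334 (mod 2945), so k ≡ 1334·2081 ≡ 1864 (mod 2945).
x = 359 + 404·1864 = 753415.

753415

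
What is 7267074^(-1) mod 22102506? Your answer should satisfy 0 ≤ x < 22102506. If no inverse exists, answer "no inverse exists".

no inverse exists

Compute gcd(7267074, 22102506):
22102506 = 3*7267074 + 301284
7267074 = 24*301284 + 36258
301284 = 8*36258 + 11220
36258 = 3*11220 + 2598
11220 = 4*2598 + 828
2598 = 3*828 + 114
828 = 7*114 + 30
114 = 3*30 + 24
30 = 1*24 + 6
24 = 4*6 + 0
Since gcd = 6 > 1, 7267074 is not a unit mod 22102506.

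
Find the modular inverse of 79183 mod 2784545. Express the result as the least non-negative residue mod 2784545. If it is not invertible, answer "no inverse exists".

Apply the Euclidean algorithm to 2784545 and 79183:
2784545 = 35*79183 + 13140
79183 = 6*13140 + 343
13140 = 38*343 + 106
343 = 3*106 + 25
106 = 4*25 + 6
25 = 4*6 + 1
6 = 6*1 + 0
The gcd is 1. Working backward:
1 = 25 − 4·6
1 = −4·106 + 17·25
1 = 17·343 − 55·106
1 = −55·13140 + 2107·343
1 = 2107·79183 − 12697·13140
1 = −12697·2784545 + 446502·79183
So 79183·446502 ≡ 1 (mod 2784545).

446502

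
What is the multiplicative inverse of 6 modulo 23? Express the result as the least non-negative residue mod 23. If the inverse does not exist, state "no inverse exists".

Extended Euclidean algorithm:
23 = 3*6 + 5
6 = 1*5 + 1
5 = 5*1 + 0
The gcd is 1. Working backward:
1 = 6 − 5
1 = −23 + 4·6
So 6·4 ≡ 1 (mod 23).

4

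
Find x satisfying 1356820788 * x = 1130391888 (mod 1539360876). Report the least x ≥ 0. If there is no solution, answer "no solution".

First find gcd(1356820788, 1539360876):
1539360876 = 1×1356820788 + 182540088
1356820788 = 7×182540088 + 79040172
182540088 = 2×79040172 + 24459744
79040172 = 3×24459744 + 5660940
24459744 = 4×5660940 + 1815984
5660940 = 3×1815984 + 212988
1815984 = 8×212988 + 112080
212988 = 1×112080 + 100908
112080 = 1×100908 + 11172
100908 = 9×11172 + 360
11172 = 31×360 + 12
360 = 30×12 + 0
gcd = 12 and 12 | 1130391888, so solutions exist. Divide through by 12: 113068399x ≡ 94199324 (mod 128280073).
Now find 113068399⁻¹ mod 128280073:
128280073 = 1×113068399 + 15211674
113068399 = 7×15211674 + 6586681
15211674 = 2×6586681 + 2038312
6586681 = 3×2038312 + 471745
2038312 = 4×471745 + 151332
471745 = 3×151332 + 17749
151332 = 8×17749 + 9340
17749 = 1×9340 + 8409
9340 = 1×8409 + 931
8409 = 9×931 + 30
931 = 31×30 + 1
30 = 30×1 + 0
Back-substitute:
1 = 931 − 31·30
1 = −31·8409 + 280·931
1 = 280·9340 − 311·8409
1 = −311·17749 + 591·9340
1 = 591·151332 − 5039·17749
1 = −5039·471745 + 15708·151332
1 = 15708·2038312 − 67871·471745
1 = −67871·6586681 + 219321·2038312
1 = 219321·15211674 − 506513·6586681
1 = −506513·113068399 + 3764912·15211674
1 = 3764912·128280073 − 4271425·113068399
So 113068399·(-4271425) ≡ 1 (mod 128280073), i.e. 113068399⁻¹ ≡ 124008648.
Then x ≡ 124008648·94199324 ≡ 110216341 (mod 128280073); the smallest non-negative solution is x = 110216341.

110216341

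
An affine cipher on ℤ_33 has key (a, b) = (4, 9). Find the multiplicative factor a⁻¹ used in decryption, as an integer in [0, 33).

25

gcd(33, 4) by repeated division:
33 = 8*4 + 1
4 = 4*1 + 0
Since gcd(4, 33) = 1, back-substitute to write 1 as a combination:
1 = 33 − 8·4
So 4·(-8) ≡ 1 (mod 33), and -8 ≡ 25 (mod 33).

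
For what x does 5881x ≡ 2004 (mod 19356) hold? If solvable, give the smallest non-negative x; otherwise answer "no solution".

14844

First find gcd(5881, 19356):
19356 = 3*5881 + 1713
5881 = 3*1713 + 742
1713 = 2*742 + 229
742 = 3*229 + 55
229 = 4*55 + 9
55 = 6*9 + 1
9 = 9*1 + 0
gcd = 1, so a unique solution mod 19356 exists.
Back-substitute for the Bézout coefficients:
1 = 55 − 6·9
1 = −6·229 + 25·55
1 = 25·742 − 81·229
1 = −81·1713 + 187·742
1 = 187·5881 − 642·1713
1 = −642·19356 + 2113·5881
So 5881·(2113) ≡ 1 (mod 19356), giving 5881⁻¹ ≡ 2113.
x ≡ 5881⁻¹·2004 ≡ 2113·2004 ≡ 14844 (mod 19356).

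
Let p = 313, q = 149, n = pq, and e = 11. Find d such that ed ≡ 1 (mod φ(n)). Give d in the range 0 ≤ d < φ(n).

25187

φ(n) = (p−1)(q−1) = 312·148 = 46176.
Need d with 11·d ≡ 1 (mod 46176). Apply the extended Euclidean algorithm:
46176 = 4197×11 + 9
11 = 1×9 + 2
9 = 4×2 + 1
2 = 2×1 + 0
Back-substitute:
1 = 9 − 4·2
1 = −4·11 + 5·9
1 = 5·46176 − 20989·11
So 11·(-20989) ≡ 1 (mod 46176), hence d ≡ -20989 ≡ 25187 (mod 46176).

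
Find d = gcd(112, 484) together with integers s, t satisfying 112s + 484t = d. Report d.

4

Apply Euclid's algorithm to 484 and 112:
484 = 4×112 + 36
112 = 3×36 + 4
36 = 9×4 + 0
gcd(112, 484) = 4.
Express as a combination:
4 = 112 − 3·36
4 = −3·484 + 13·112
So 4 = (-3)·484 + (13)·112.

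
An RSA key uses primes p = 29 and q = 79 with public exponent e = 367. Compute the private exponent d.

φ(n) = (p−1)(q−1) = 28·78 = 2184.
Need d with 367·d ≡ 1 (mod 2184). Apply the extended Euclidean algorithm:
2184 = 5*367 + 349
367 = 1*349 + 18
349 = 19*18 + 7
18 = 2*7 + 4
7 = 1*4 + 3
4 = 1*3 + 1
3 = 3*1 + 0
Back-substitute:
1 = 4 − 3
1 = −7 + 2·4
1 = 2·18 − 5·7
1 = −5·349 + 97·18
1 = 97·367 − 102·349
1 = −102·2184 + 607·367
So 367·607 ≡ 1 (mod 2184), hence d = 607.

607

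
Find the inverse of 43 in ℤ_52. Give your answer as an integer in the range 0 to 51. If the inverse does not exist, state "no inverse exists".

gcd(52, 43) by repeated division:
52 = 1·43 + 9
43 = 4·9 + 7
9 = 1·7 + 2
7 = 3·2 + 1
2 = 2·1 + 0
Since gcd(43, 52) = 1, back-substitute to write 1 as a combination:
1 = 7 − 3·2
1 = −3·9 + 4·7
1 = 4·43 − 19·9
1 = −19·52 + 23·43
So 43·23 ≡ 1 (mod 52).

23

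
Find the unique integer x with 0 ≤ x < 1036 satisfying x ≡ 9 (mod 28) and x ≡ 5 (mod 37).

Write x = 9 + 28·k. Then 28·k ≡ 5 − 9 ≡ 33 (mod 37).
Need 28⁻¹ mod 37. Extended Euclid on (37, 28):
37 = 1×28 + 9
28 = 3×9 + 1
9 = 9×1 + 0
Back-substitute:
1 = 28 − 3·9
1 = −3·37 + 4·28
28⁻¹ ≡ 4 (mod 37), so k ≡ 4·33 ≡ 21 (mod 37).
x = 9 + 28·21 = 597.

597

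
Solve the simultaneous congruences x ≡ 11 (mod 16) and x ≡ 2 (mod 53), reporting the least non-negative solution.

Write x = 11 + 16·k. Then 16·k ≡ 2 − 11 ≡ 44 (mod 53).
Need 16⁻¹ mod 53. Extended Euclid on (53, 16):
53 = 3×16 + 5
16 = 3×5 + 1
5 = 5×1 + 0
Back-substitute:
1 = 16 − 3·5
1 = −3·53 + 10·16
16⁻¹ ≡ 10 (mod 53), so k ≡ 10·44 ≡ 16 (mod 53).
x = 11 + 16·16 = 267.

267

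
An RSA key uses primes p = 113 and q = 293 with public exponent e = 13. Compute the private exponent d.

25157

φ(n) = (p−1)(q−1) = 112·292 = 32704.
Need d with 13·d ≡ 1 (mod 32704). Apply the extended Euclidean algorithm:
32704 = 2515×13 + 9
13 = 1×9 + 4
9 = 2×4 + 1
4 = 4×1 + 0
Back-substitute:
1 = 9 − 2·4
1 = −2·13 + 3·9
1 = 3·32704 − 7547·13
So 13·(-7547) ≡ 1 (mod 32704), hence d ≡ -7547 ≡ 25157 (mod 32704).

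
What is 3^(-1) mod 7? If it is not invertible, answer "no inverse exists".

gcd(7, 3) by repeated division:
7 = 2*3 + 1
3 = 3*1 + 0
gcd = 1, so the inverse exists. Back-substitute:
1 = 7 − 2·3
Thus 3·(-2) ≡ 1 (mod 7); reducing, -2 mod 7 = 5.

5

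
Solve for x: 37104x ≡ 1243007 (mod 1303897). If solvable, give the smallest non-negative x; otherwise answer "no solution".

First find gcd(37104, 1303897):
1303897 = 35×37104 + 5257
37104 = 7×5257 + 305
5257 = 17×305 + 72
305 = 4×72 + 17
72 = 4×17 + 4
17 = 4×4 + 1
4 = 4×1 + 0
gcd = 1, so a unique solution mod 1303897 exists.
Back-substitute for the Bézout coefficients:
1 = 17 − 4·4
1 = −4·72 + 17·17
1 = 17·305 − 72·72
1 = −72·5257 + 1241·305
1 = 1241·37104 − 8759·5257
1 = −8759·1303897 + 307806·37104
So 37104·(307806) ≡ 1 (mod 1303897), giving 37104⁻¹ ≡ 307806.
x ≡ 37104⁻¹·1243007 ≡ 307806·1243007 ≡ 1212035 (mod 1303897).

1212035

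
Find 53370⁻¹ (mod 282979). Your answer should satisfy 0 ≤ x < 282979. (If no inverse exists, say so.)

Run Euclid on (282979, 53370):
282979 = 5×53370 + 16129
53370 = 3×16129 + 4983
16129 = 3×4983 + 1180
4983 = 4×1180 + 263
1180 = 4×263 + 128
263 = 2×128 + 7
128 = 18×7 + 2
7 = 3×2 + 1
2 = 2×1 + 0
gcd = 1, so the inverse exists. Back-substitute:
1 = 7 − 3·2
1 = −3·128 + 55·7
1 = 55·263 − 113·128
1 = −113·1180 + 507·263
1 = 507·4983 − 2141·1180
1 = −2141·16129 + 6930·4983
1 = 6930·53370 − 22931·16129
1 = −22931·282979 + 121585·53370
So 53370·121585 ≡ 1 (mod 282979).

121585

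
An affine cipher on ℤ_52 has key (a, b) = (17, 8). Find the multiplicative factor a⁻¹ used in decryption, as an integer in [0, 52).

49

Extended Euclidean algorithm:
52 = 3·17 + 1
17 = 17·1 + 0
gcd = 1, so the inverse exists. Back-substitute:
1 = 52 − 3·17
So 17·(-3) ≡ 1 (mod 52), and -3 ≡ 49 (mod 52).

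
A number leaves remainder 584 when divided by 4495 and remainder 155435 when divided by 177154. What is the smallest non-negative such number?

314780939

Write x = 584 + 4495·k. Then 4495·k ≡ 155435 − 584 ≡ 154851 (mod 177154).
Need 4495⁻¹ mod 177154. Extended Euclid on (177154, 4495):
177154 = 39*4495 + 1849
4495 = 2*1849 + 797
1849 = 2*797 + 255
797 = 3*255 + 32
255 = 7*32 + 31
32 = 1*31 + 1
31 = 31*1 + 0
Back-substitute:
1 = 32 − 31
1 = −255 + 8·32
1 = 8·797 − 25·255
1 = −25·1849 + 58·797
1 = 58·4495 − 141·1849
1 = −141·177154 + 5557·4495
4495⁻¹ ≡ 5557 (mod 177154), so k ≡ 5557·154851 ≡ 70029 (mod 177154).
x = 584 + 4495·70029 = 314780939.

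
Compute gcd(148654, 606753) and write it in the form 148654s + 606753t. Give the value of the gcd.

Repeated division:
606753 = 4*148654 + 12137
148654 = 12*12137 + 3010
12137 = 4*3010 + 97
3010 = 31*97 + 3
97 = 32*3 + 1
3 = 3*1 + 0
gcd(148654, 606753) = 1.
Working backward:
1 = 97 − 32·3
1 = −32·3010 + 993·97
1 = 993·12137 − 4004·3010
1 = −4004·148654 + 49041·12137
1 = 49041·606753 − 200168·148654
So 1 = (49041)·606753 + (-200168)·148654.

1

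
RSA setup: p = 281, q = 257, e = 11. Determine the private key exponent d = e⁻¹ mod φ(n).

52131

φ(n) = (p−1)(q−1) = 280·256 = 71680.
Need d with 11·d ≡ 1 (mod 71680). Apply the extended Euclidean algorithm:
71680 = 6516·11 + 4
11 = 2·4 + 3
4 = 1·3 + 1
3 = 3·1 + 0
Back-substitute:
1 = 4 − 3
1 = −11 + 3·4
1 = 3·71680 − 19549·11
So 11·(-19549) ≡ 1 (mod 71680), hence d ≡ -19549 ≡ 52131 (mod 71680).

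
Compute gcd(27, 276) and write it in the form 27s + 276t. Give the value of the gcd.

3

Euclidean algorithm:
276 = 10·27 + 6
27 = 4·6 + 3
6 = 2·3 + 0
gcd(27, 276) = 3.
Back-substituting:
3 = 27 − 4·6
3 = −4·276 + 41·27
So 3 = (-4)·276 + (41)·27.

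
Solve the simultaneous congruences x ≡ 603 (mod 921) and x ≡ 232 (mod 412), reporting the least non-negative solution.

Write x = 603 + 921·k. Then 921·k ≡ 232 − 603 ≡ 41 (mod 412).
Need 921⁻¹ mod 412. Extended Euclid on (412, 97):
412 = 4*97 + 24
97 = 4*24 + 1
24 = 24*1 + 0
Back-substitute:
1 = 97 − 4·24
1 = −4·412 + 17·97
921⁻¹ ≡ 17 (mod 412), so k ≡ 17·41 ≡ 285 (mod 412).
x = 603 + 921·285 = 263088.

263088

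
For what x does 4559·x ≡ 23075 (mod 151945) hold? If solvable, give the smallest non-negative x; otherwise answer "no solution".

35500

First find gcd(4559, 151945):
151945 = 33*4559 + 1498
4559 = 3*1498 + 65
1498 = 23*65 + 3
65 = 21*3 + 2
3 = 1*2 + 1
2 = 2*1 + 0
gcd = 1, so a unique solution mod 151945 exists.
Back-substitute for the Bézout coefficients:
1 = 3 − 2
1 = −65 + 22·3
1 = 22·1498 − 507·65
1 = −507·4559 + 1543·1498
1 = 1543·151945 − 51426·4559
So 4559·(-51426) ≡ 1 (mod 151945), giving 4559⁻¹ ≡ 100519.
x ≡ 4559⁻¹·23075 ≡ 100519·23075 ≡ 35500 (mod 151945).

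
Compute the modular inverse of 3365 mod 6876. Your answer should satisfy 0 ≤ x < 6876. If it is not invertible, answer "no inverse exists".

gcd(6876, 3365) by repeated division:
6876 = 2·3365 + 146
3365 = 23·146 + 7
146 = 20·7 + 6
7 = 1·6 + 1
6 = 6·1 + 0
The gcd is 1. Working backward:
1 = 7 − 6
1 = −146 + 21·7
1 = 21·3365 − 484·146
1 = −484·6876 + 989·3365
So 3365·989 ≡ 1 (mod 6876).

989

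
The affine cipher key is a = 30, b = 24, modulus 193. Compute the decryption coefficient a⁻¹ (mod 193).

148

gcd(193, 30) by repeated division:
193 = 6×30 + 13
30 = 2×13 + 4
13 = 3×4 + 1
4 = 4×1 + 0
gcd = 1, so the inverse exists. Back-substitute:
1 = 13 − 3·4
1 = −3·30 + 7·13
1 = 7·193 − 45·30
So 30·(-45) ≡ 1 (mod 193), and -45 ≡ 148 (mod 193).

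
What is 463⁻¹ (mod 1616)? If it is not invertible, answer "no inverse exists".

Run Euclid on (1616, 463):
1616 = 3·463 + 227
463 = 2·227 + 9
227 = 25·9 + 2
9 = 4·2 + 1
2 = 2·1 + 0
gcd = 1, so the inverse exists. Back-substitute:
1 = 9 − 4·2
1 = −4·227 + 101·9
1 = 101·463 − 206·227
1 = −206·1616 + 719·463
So 463·719 ≡ 1 (mod 1616).

719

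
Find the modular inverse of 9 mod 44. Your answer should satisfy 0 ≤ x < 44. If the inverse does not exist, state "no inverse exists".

Run Euclid on (44, 9):
44 = 4*9 + 8
9 = 1*8 + 1
8 = 8*1 + 0
gcd = 1, so the inverse exists. Back-substitute:
1 = 9 − 8
1 = −44 + 5·9
So 9·5 ≡ 1 (mod 44).

5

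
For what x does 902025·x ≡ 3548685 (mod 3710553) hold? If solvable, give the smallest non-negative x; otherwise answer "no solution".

196448

First find gcd(902025, 3710553):
3710553 = 4·902025 + 102453
902025 = 8·102453 + 82401
102453 = 1·82401 + 20052
82401 = 4·20052 + 2193
20052 = 9·2193 + 315
2193 = 6·315 + 303
315 = 1·303 + 12
303 = 25·12 + 3
12 = 4·3 + 0
gcd = 3 and 3 | 3548685, so solutions exist. Divide through by 3: 300675x ≡ 1182895 (mod 1236851).
Now find 300675⁻¹ mod 1236851:
1236851 = 4*300675 + 34151
300675 = 8*34151 + 27467
34151 = 1*27467 + 6684
27467 = 4*6684 + 731
6684 = 9*731 + 105
731 = 6*105 + 101
105 = 1*101 + 4
101 = 25*4 + 1
4 = 4*1 + 0
Back-substitute:
1 = 101 − 25·4
1 = −25·105 + 26·101
1 = 26·731 − 181·105
1 = −181·6684 + 1655·731
1 = 1655·27467 − 6801·6684
1 = −6801·34151 + 8456·27467
1 = 8456·300675 − 74449·34151
1 = −74449·1236851 + 306252·300675
So 300675⁻¹ ≡ 306252 (mod 1236851).
Then x ≡ 306252·1182895 ≡ 196448 (mod 1236851); the smallest non-negative solution is x = 196448.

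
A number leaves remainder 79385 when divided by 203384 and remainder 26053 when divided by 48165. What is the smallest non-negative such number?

Write x = 79385 + 203384·k. Then 203384·k ≡ 26053 − 79385 ≡ 42998 (mod 48165).
Need 203384⁻¹ mod 48165. Extended Euclid on (48165, 10724):
48165 = 4×10724 + 5269
10724 = 2×5269 + 186
5269 = 28×186 + 61
186 = 3×61 + 3
61 = 20×3 + 1
3 = 3×1 + 0
Back-substitute:
1 = 61 − 20·3
1 = −20·186 + 61·61
1 = 61·5269 − 1728·186
1 = −1728·10724 + 3517·5269
1 = 3517·48165 − 15796·10724
203384⁻¹ ≡ 32369 (mod 48165), so k ≡ 32369·42998 ≡ 26422 (mod 48165).
x = 79385 + 203384·26422 = 5373891433.

5373891433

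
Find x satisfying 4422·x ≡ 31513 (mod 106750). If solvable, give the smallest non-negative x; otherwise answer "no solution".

no solution

gcd(4422, 106750):
106750 = 24·4422 + 622
4422 = 7·622 + 68
622 = 9·68 + 10
68 = 6·10 + 8
10 = 1·8 + 2
8 = 4·2 + 0
gcd = 2, but 2 ∤ 31513, so the congruence has no solution.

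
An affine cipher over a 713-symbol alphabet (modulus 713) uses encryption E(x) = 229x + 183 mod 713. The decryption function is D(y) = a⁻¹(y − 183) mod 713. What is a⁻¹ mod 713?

137

gcd(713, 229) by repeated division:
713 = 3×229 + 26
229 = 8×26 + 21
26 = 1×21 + 5
21 = 4×5 + 1
5 = 5×1 + 0
The gcd is 1. Working backward:
1 = 21 − 4·5
1 = −4·26 + 5·21
1 = 5·229 − 44·26
1 = −44·713 + 137·229
So 229·137 ≡ 1 (mod 713).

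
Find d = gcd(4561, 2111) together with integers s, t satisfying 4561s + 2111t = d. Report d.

1

Repeated division:
4561 = 2·2111 + 339
2111 = 6·339 + 77
339 = 4·77 + 31
77 = 2·31 + 15
31 = 2·15 + 1
15 = 15·1 + 0
gcd(4561, 2111) = 1.
Working backward:
1 = 31 − 2·15
1 = −2·77 + 5·31
1 = 5·339 − 22·77
1 = −22·2111 + 137·339
1 = 137·4561 − 296·2111
So 1 = (137)·4561 + (-296)·2111.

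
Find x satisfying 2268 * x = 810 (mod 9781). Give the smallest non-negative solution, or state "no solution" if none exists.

First find gcd(2268, 9781):
9781 = 4*2268 + 709
2268 = 3*709 + 141
709 = 5*141 + 4
141 = 35*4 + 1
4 = 4*1 + 0
gcd = 1, so a unique solution mod 9781 exists.
Back-substitute for the Bézout coefficients:
1 = 141 − 35·4
1 = −35·709 + 176·141
1 = 176·2268 − 563·709
1 = −563·9781 + 2428·2268
So 2268·(2428) ≡ 1 (mod 9781), giving 2268⁻¹ ≡ 2428.
x ≡ 2268⁻¹·810 ≡ 2428·810 ≡ 699 (mod 9781).

699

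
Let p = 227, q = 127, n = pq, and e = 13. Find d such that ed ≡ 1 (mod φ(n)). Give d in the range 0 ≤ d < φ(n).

φ(n) = (p−1)(q−1) = 226·126 = 28476.
Need d with 13·d ≡ 1 (mod 28476). Apply the extended Euclidean algorithm:
28476 = 2190*13 + 6
13 = 2*6 + 1
6 = 6*1 + 0
Back-substitute:
1 = 13 − 2·6
1 = −2·28476 + 4381·13
So 13·4381 ≡ 1 (mod 28476), hence d = 4381.

4381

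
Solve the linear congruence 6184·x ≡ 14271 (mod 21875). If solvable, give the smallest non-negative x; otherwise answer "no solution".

First find gcd(6184, 21875):
21875 = 3×6184 + 3323
6184 = 1×3323 + 2861
3323 = 1×2861 + 462
2861 = 6×462 + 89
462 = 5×89 + 17
89 = 5×17 + 4
17 = 4×4 + 1
4 = 4×1 + 0
gcd = 1, so a unique solution mod 21875 exists.
Back-substitute for the Bézout coefficients:
1 = 17 − 4·4
1 = −4·89 + 21·17
1 = 21·462 − 109·89
1 = −109·2861 + 675·462
1 = 675·3323 − 784·2861
1 = −784·6184 + 1459·3323
1 = 1459·21875 − 5161·6184
So 6184·(-5161) ≡ 1 (mod 21875), giving 6184⁻¹ ≡ 16714.
x ≡ 6184⁻¹·14271 ≡ 16714·14271 ≡ 494 (mod 21875).

494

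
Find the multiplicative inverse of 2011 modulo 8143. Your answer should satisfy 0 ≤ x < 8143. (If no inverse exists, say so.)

1316

Apply the Euclidean algorithm to 8143 and 2011:
8143 = 4*2011 + 99
2011 = 20*99 + 31
99 = 3*31 + 6
31 = 5*6 + 1
6 = 6*1 + 0
Since gcd(2011, 8143) = 1, back-substitute to write 1 as a combination:
1 = 31 − 5·6
1 = −5·99 + 16·31
1 = 16·2011 − 325·99
1 = −325·8143 + 1316·2011
So 2011·1316 ≡ 1 (mod 8143).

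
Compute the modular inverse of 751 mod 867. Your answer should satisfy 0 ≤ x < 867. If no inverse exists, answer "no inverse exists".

Apply the Euclidean algorithm to 867 and 751:
867 = 1×751 + 116
751 = 6×116 + 55
116 = 2×55 + 6
55 = 9×6 + 1
6 = 6×1 + 0
Since gcd(751, 867) = 1, back-substitute to write 1 as a combination:
1 = 55 − 9·6
1 = −9·116 + 19·55
1 = 19·751 − 123·116
1 = −123·867 + 142·751
So 751·142 ≡ 1 (mod 867).

142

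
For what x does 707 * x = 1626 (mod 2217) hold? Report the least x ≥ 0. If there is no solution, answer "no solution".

First find gcd(707, 2217):
2217 = 3·707 + 96
707 = 7·96 + 35
96 = 2·35 + 26
35 = 1·26 + 9
26 = 2·9 + 8
9 = 1·8 + 1
8 = 8·1 + 0
gcd = 1, so a unique solution mod 2217 exists.
Back-substitute for the Bézout coefficients:
1 = 9 − 8
1 = −26 + 3·9
1 = 3·35 − 4·26
1 = −4·96 + 11·35
1 = 11·707 − 81·96
1 = −81·2217 + 254·707
So 707·(254) ≡ 1 (mod 2217), giving 707⁻¹ ≡ 254.
x ≡ 707⁻¹·1626 ≡ 254·1626 ≡ 642 (mod 2217).

642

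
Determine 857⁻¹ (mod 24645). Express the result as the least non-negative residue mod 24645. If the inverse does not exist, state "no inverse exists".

21683

Apply the Euclidean algorithm to 24645 and 857:
24645 = 28*857 + 649
857 = 1*649 + 208
649 = 3*208 + 25
208 = 8*25 + 8
25 = 3*8 + 1
8 = 8*1 + 0
Since gcd(857, 24645) = 1, back-substitute to write 1 as a combination:
1 = 25 − 3·8
1 = −3·208 + 25·25
1 = 25·649 − 78·208
1 = −78·857 + 103·649
1 = 103·24645 − 2962·857
Thus 857·(-2962) ≡ 1 (mod 24645); reducing, -2962 mod 24645 = 21683.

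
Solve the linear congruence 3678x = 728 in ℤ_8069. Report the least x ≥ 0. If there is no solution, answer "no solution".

3427

First find gcd(3678, 8069):
8069 = 2*3678 + 713
3678 = 5*713 + 113
713 = 6*113 + 35
113 = 3*35 + 8
35 = 4*8 + 3
8 = 2*3 + 2
3 = 1*2 + 1
2 = 2*1 + 0
gcd = 1, so a unique solution mod 8069 exists.
Back-substitute for the Bézout coefficients:
1 = 3 − 2
1 = −8 + 3·3
1 = 3·35 − 13·8
1 = −13·113 + 42·35
1 = 42·713 − 265·113
1 = −265·3678 + 1367·713
1 = 1367·8069 − 2999·3678
So 3678·(-2999) ≡ 1 (mod 8069), giving 3678⁻¹ ≡ 5070.
x ≡ 3678⁻¹·728 ≡ 5070·728 ≡ 3427 (mod 8069).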